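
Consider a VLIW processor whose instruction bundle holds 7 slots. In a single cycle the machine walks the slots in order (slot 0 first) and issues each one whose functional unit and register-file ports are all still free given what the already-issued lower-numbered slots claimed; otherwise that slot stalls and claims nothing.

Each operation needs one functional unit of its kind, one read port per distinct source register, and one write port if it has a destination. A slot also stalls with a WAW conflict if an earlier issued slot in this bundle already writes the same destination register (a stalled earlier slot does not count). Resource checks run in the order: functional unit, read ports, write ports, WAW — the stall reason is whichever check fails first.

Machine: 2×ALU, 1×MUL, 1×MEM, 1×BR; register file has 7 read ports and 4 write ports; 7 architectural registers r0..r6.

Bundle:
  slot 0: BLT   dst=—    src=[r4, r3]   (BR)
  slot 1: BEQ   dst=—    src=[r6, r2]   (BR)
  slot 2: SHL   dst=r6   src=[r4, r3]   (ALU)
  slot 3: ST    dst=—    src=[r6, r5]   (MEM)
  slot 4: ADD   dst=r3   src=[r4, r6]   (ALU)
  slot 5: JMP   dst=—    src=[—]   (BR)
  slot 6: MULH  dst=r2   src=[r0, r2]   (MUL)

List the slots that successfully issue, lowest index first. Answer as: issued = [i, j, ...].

issued = [0, 2, 3]

slot 0 (BR): ISSUE — free A2,Mu1,Ld1,B0 rp5 wp4
slot 1 (BR): stall FU — free A2,Mu1,Ld1,B0 rp5 wp4
slot 2 (ALU): ISSUE — free A1,Mu1,Ld1,B0 rp3 wp3
slot 3 (MEM): ISSUE — free A1,Mu1,Ld0,B0 rp1 wp3
slot 4 (ALU): stall RD_PORT — free A1,Mu1,Ld0,B0 rp1 wp3
slot 5 (BR): stall FU — free A1,Mu1,Ld0,B0 rp1 wp3
slot 6 (MUL): stall RD_PORT — free A1,Mu1,Ld0,B0 rp1 wp3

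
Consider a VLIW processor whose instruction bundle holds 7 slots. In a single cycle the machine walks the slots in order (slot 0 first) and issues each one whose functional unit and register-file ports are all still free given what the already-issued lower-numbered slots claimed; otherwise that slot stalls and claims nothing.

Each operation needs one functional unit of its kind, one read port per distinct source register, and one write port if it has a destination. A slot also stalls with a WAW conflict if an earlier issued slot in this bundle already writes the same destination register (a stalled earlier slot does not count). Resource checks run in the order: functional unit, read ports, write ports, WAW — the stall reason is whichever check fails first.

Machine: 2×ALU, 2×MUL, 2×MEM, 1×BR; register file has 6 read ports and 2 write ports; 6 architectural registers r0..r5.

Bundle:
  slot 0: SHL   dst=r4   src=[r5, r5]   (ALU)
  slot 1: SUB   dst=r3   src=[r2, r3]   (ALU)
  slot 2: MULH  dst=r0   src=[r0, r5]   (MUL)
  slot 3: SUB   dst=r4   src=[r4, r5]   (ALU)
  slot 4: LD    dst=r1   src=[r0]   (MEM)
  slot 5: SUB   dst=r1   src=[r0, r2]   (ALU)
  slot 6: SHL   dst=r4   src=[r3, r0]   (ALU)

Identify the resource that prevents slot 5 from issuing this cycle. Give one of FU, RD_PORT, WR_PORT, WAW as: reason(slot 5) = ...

reason(slot 5) = FU

slot 0 (ALU): ISSUE — free A1,Mu2,Ld2,B1 rp5 wp1
slot 1 (ALU): ISSUE — free A0,Mu2,Ld2,B1 rp3 wp0
slot 2 (MUL): stall WR_PORT — free A0,Mu2,Ld2,B1 rp3 wp0
slot 3 (ALU): stall FU — free A0,Mu2,Ld2,B1 rp3 wp0
slot 4 (MEM): stall WR_PORT — free A0,Mu2,Ld2,B1 rp3 wp0
slot 5 (ALU): stall FU — free A0,Mu2,Ld2,B1 rp3 wp0
slot 6 (ALU): stall FU — free A0,Mu2,Ld2,B1 rp3 wp0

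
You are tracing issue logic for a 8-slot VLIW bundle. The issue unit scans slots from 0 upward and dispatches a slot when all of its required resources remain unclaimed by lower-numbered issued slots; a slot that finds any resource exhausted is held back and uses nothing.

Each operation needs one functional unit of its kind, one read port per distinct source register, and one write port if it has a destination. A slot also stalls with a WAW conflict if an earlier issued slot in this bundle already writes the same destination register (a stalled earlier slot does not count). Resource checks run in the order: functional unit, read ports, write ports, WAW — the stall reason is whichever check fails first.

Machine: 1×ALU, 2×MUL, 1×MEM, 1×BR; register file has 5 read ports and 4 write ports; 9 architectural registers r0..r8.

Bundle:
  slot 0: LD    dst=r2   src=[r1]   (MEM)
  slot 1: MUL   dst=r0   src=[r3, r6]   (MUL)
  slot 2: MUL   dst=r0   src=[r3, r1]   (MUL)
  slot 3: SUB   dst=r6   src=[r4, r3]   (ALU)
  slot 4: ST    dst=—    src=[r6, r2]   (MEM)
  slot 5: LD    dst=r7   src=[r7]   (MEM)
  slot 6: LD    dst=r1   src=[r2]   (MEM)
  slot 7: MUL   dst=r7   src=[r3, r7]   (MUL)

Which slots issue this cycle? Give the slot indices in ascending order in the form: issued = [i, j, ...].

issued = [0, 1, 3]

slot 0 (MEM): ISSUE — free A1,Mu2,Ld0,B1 rp4 wp3
slot 1 (MUL): ISSUE — free A1,Mu1,Ld0,B1 rp2 wp2
slot 2 (MUL): stall WAW — free A1,Mu1,Ld0,B1 rp2 wp2
slot 3 (ALU): ISSUE — free A0,Mu1,Ld0,B1 rp0 wp1
slot 4 (MEM): stall FU — free A0,Mu1,Ld0,B1 rp0 wp1
slot 5 (MEM): stall FU — free A0,Mu1,Ld0,B1 rp0 wp1
slot 6 (MEM): stall FU — free A0,Mu1,Ld0,B1 rp0 wp1
slot 7 (MUL): stall RD_PORT — free A0,Mu1,Ld0,B1 rp0 wp1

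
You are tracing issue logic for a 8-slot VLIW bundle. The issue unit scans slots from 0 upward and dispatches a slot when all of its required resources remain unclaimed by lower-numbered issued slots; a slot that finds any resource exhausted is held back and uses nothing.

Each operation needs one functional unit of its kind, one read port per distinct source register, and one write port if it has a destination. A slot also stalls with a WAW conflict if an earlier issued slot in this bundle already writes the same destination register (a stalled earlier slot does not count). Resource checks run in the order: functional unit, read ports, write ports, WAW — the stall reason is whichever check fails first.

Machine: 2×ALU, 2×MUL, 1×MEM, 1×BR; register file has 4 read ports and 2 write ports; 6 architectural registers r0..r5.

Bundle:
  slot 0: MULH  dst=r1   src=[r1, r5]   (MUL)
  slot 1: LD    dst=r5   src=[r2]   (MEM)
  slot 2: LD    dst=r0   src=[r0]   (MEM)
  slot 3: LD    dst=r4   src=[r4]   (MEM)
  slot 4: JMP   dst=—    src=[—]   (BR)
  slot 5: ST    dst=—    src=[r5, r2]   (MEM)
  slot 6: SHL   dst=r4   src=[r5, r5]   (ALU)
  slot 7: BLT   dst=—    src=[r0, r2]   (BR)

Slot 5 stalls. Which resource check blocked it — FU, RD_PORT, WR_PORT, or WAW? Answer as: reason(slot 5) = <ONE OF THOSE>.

#0 MUL src=r1,r5 dispatched  <A:2 Mu:1 Ld:1 B:1 rd:2 wr:1>
#1 MEM src=r2 dispatched  <A:2 Mu:1 Ld:0 B:1 rd:1 wr:0>
#2 MEM src=r0 held:FU  <A:2 Mu:1 Ld:0 B:1 rd:1 wr:0>
#3 MEM src=r4 held:FU  <A:2 Mu:1 Ld:0 B:1 rd:1 wr:0>
#4 BR src=- dispatched  <A:2 Mu:1 Ld:0 B:0 rd:1 wr:0>
#5 MEM src=r5,r2 held:FU  <A:2 Mu:1 Ld:0 B:0 rd:1 wr:0>
#6 ALU src=r5,r5 held:WR_PORT  <A:2 Mu:1 Ld:0 B:0 rd:1 wr:0>
#7 BR src=r0,r2 held:FU  <A:2 Mu:1 Ld:0 B:0 rd:1 wr:0>

reason(slot 5) = FU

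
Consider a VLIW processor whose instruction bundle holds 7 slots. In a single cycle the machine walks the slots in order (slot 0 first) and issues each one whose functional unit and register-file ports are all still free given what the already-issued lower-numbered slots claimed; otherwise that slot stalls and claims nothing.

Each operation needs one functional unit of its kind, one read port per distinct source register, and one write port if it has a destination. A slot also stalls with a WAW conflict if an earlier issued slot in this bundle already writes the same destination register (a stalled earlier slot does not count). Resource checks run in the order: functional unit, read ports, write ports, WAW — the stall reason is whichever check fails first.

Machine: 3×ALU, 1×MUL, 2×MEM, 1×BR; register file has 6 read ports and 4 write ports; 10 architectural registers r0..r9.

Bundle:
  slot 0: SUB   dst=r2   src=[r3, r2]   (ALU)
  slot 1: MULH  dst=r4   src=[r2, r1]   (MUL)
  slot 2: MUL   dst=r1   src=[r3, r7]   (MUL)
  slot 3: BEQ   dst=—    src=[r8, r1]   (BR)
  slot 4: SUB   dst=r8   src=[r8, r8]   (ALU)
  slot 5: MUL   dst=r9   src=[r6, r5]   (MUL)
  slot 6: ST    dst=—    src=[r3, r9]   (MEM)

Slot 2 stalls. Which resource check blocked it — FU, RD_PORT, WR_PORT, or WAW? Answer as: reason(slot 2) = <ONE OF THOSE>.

reason(slot 2) = FU

slot 0 (ALU): ISSUE — free A2,Mu1,Ld2,B1 rp4 wp3
slot 1 (MUL): ISSUE — free A2,Mu0,Ld2,B1 rp2 wp2
slot 2 (MUL): stall FU — free A2,Mu0,Ld2,B1 rp2 wp2
slot 3 (BR): ISSUE — free A2,Mu0,Ld2,B0 rp0 wp2
slot 4 (ALU): stall RD_PORT — free A2,Mu0,Ld2,B0 rp0 wp2
slot 5 (MUL): stall FU — free A2,Mu0,Ld2,B0 rp0 wp2
slot 6 (MEM): stall RD_PORT — free A2,Mu0,Ld2,B0 rp0 wp2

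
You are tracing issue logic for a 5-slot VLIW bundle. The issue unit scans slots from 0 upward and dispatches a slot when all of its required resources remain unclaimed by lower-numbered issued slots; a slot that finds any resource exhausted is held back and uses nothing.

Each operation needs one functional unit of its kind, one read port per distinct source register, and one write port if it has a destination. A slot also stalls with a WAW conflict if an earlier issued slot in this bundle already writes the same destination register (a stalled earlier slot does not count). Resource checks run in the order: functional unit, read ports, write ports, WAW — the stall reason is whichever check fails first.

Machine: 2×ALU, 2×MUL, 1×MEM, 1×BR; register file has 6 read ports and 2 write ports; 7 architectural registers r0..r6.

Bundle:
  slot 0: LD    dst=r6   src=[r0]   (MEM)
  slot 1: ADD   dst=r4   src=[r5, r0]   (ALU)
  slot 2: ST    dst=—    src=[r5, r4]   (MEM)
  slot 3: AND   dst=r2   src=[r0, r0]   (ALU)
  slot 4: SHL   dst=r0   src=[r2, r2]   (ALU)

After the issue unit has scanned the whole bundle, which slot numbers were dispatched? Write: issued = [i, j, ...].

slot 0 (MEM): ISSUE — free A2,Mu2,Ld0,B1 rp5 wp1
slot 1 (ALU): ISSUE — free A1,Mu2,Ld0,B1 rp3 wp0
slot 2 (MEM): stall FU — free A1,Mu2,Ld0,B1 rp3 wp0
slot 3 (ALU): stall WR_PORT — free A1,Mu2,Ld0,B1 rp3 wp0
slot 4 (ALU): stall WR_PORT — free A1,Mu2,Ld0,B1 rp3 wp0

issued = [0, 1]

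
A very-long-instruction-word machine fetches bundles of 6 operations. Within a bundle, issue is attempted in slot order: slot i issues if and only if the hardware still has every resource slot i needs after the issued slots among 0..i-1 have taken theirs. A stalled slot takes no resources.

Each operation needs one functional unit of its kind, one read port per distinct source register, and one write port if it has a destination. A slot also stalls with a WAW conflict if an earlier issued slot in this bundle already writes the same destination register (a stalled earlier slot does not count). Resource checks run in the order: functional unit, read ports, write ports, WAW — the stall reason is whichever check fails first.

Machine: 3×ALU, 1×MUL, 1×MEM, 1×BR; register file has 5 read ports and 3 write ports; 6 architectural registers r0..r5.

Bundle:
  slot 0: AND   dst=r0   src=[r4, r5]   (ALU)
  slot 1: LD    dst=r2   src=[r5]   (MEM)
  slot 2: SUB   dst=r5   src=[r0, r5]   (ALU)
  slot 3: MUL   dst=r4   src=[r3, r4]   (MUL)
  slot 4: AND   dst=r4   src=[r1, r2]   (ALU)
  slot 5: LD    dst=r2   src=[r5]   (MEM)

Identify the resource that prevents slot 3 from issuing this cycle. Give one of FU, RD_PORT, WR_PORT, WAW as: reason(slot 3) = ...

  0. ALU→r0 ⇒ go  {2A/1Mu/1Ld/1B | 3r 2w}
  1. MEM→r2 ⇒ go  {2A/1Mu/0Ld/1B | 2r 1w}
  2. ALU→r5 ⇒ go  {1A/1Mu/0Ld/1B | 0r 0w}
  3. MUL→r4 ⇒ no(RD_PORT)  {1A/1Mu/0Ld/1B | 0r 0w}
  4. ALU→r4 ⇒ no(RD_PORT)  {1A/1Mu/0Ld/1B | 0r 0w}
  5. MEM→r2 ⇒ no(FU)  {1A/1Mu/0Ld/1B | 0r 0w}

reason(slot 3) = RD_PORT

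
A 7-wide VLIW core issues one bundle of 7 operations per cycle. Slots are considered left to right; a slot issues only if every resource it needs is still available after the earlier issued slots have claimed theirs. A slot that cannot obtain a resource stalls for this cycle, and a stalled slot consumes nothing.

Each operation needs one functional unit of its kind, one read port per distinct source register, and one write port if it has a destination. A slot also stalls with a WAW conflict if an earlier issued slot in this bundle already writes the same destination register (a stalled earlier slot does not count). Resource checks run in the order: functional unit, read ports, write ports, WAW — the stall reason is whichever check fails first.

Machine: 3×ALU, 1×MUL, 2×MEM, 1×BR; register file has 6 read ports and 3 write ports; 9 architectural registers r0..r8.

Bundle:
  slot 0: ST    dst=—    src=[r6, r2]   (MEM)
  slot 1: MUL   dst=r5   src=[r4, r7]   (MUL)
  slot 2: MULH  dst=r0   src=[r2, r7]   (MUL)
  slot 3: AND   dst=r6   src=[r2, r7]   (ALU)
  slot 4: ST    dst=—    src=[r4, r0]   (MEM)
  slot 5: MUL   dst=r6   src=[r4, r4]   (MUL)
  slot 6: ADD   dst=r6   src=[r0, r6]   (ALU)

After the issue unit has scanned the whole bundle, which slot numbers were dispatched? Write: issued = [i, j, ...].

(0) want 1×MEM +2rd +0wr — yes → AL3|MU1|ME1|BR1|rd4|wr3
(1) want 1×MUL +2rd +1wr — yes → AL3|MU0|ME1|BR1|rd2|wr2
(2) want 1×MUL +2rd +1wr — FU → AL3|MU0|ME1|BR1|rd2|wr2
(3) want 1×ALU +2rd +1wr — yes → AL2|MU0|ME1|BR1|rd0|wr1
(4) want 1×MEM +2rd +0wr — RD_PORT → AL2|MU0|ME1|BR1|rd0|wr1
(5) want 1×MUL +1rd +1wr — FU → AL2|MU0|ME1|BR1|rd0|wr1
(6) want 1×ALU +2rd +1wr — RD_PORT → AL2|MU0|ME1|BR1|rd0|wr1

issued = [0, 1, 3]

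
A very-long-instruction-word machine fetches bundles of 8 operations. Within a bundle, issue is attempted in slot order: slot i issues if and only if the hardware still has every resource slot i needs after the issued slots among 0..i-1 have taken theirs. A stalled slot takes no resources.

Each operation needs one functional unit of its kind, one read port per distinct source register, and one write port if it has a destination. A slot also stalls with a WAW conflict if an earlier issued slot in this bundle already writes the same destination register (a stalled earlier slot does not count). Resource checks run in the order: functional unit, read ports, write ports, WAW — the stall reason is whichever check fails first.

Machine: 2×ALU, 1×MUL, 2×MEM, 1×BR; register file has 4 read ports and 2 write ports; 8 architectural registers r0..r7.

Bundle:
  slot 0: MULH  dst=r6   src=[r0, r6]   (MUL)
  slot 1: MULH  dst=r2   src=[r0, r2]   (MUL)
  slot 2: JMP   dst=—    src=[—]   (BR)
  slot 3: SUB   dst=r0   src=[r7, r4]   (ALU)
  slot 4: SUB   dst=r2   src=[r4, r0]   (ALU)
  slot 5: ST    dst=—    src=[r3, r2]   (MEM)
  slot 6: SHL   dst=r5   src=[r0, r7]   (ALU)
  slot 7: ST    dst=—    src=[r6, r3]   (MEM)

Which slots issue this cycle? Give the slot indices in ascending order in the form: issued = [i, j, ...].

#0 MUL src=r0,r6 dispatched  <A:2 Mu:0 Ld:2 B:1 rd:2 wr:1>
#1 MUL src=r0,r2 held:FU  <A:2 Mu:0 Ld:2 B:1 rd:2 wr:1>
#2 BR src=- dispatched  <A:2 Mu:0 Ld:2 B:0 rd:2 wr:1>
#3 ALU src=r7,r4 dispatched  <A:1 Mu:0 Ld:2 B:0 rd:0 wr:0>
#4 ALU src=r4,r0 held:RD_PORT  <A:1 Mu:0 Ld:2 B:0 rd:0 wr:0>
#5 MEM src=r3,r2 held:RD_PORT  <A:1 Mu:0 Ld:2 B:0 rd:0 wr:0>
#6 ALU src=r0,r7 held:RD_PORT  <A:1 Mu:0 Ld:2 B:0 rd:0 wr:0>
#7 MEM src=r6,r3 held:RD_PORT  <A:1 Mu:0 Ld:2 B:0 rd:0 wr:0>

issued = [0, 2, 3]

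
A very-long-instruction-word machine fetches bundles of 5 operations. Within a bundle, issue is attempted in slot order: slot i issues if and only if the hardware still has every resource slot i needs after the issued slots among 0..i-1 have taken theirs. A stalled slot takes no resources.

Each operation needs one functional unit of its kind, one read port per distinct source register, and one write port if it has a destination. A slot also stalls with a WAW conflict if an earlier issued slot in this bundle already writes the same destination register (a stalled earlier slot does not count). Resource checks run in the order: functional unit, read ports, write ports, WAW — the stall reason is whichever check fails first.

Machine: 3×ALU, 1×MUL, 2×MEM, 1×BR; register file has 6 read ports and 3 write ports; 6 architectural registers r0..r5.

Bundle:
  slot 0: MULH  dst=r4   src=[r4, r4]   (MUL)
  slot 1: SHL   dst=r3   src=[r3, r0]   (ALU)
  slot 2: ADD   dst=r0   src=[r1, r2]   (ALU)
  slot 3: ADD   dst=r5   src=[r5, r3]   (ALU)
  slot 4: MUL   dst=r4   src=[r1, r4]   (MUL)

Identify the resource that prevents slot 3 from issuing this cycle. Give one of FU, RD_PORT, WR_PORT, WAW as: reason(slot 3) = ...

slot 0 (MUL): ISSUE — free A3,Mu0,Ld2,B1 rp5 wp2
slot 1 (ALU): ISSUE — free A2,Mu0,Ld2,B1 rp3 wp1
slot 2 (ALU): ISSUE — free A1,Mu0,Ld2,B1 rp1 wp0
slot 3 (ALU): stall RD_PORT — free A1,Mu0,Ld2,B1 rp1 wp0
slot 4 (MUL): stall FU — free A1,Mu0,Ld2,B1 rp1 wp0

reason(slot 3) = RD_PORT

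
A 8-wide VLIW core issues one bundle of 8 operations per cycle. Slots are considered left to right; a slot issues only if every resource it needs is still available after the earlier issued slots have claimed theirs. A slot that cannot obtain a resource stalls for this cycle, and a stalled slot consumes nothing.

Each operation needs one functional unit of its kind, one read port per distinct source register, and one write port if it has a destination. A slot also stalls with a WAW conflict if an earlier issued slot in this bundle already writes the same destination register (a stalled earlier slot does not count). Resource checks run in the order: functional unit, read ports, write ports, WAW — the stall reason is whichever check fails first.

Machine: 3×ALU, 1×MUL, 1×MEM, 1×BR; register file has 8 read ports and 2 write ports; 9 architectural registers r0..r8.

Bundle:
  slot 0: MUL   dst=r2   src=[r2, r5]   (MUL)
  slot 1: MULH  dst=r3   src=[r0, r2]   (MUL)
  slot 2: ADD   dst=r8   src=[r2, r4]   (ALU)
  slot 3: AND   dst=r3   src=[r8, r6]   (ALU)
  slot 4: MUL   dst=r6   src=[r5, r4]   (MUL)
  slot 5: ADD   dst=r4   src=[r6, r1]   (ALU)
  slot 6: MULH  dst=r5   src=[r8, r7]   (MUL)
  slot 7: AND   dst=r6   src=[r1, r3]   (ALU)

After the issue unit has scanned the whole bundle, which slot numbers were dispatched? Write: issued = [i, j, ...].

issued = [0, 2]

(0) want 1×MUL +2rd +1wr — yes → AL3|MU0|ME1|BR1|rd6|wr1
(1) want 1×MUL +2rd +1wr — FU → AL3|MU0|ME1|BR1|rd6|wr1
(2) want 1×ALU +2rd +1wr — yes → AL2|MU0|ME1|BR1|rd4|wr0
(3) want 1×ALU +2rd +1wr — WR_PORT → AL2|MU0|ME1|BR1|rd4|wr0
(4) want 1×MUL +2rd +1wr — FU → AL2|MU0|ME1|BR1|rd4|wr0
(5) want 1×ALU +2rd +1wr — WR_PORT → AL2|MU0|ME1|BR1|rd4|wr0
(6) want 1×MUL +2rd +1wr — FU → AL2|MU0|ME1|BR1|rd4|wr0
(7) want 1×ALU +2rd +1wr — WR_PORT → AL2|MU0|ME1|BR1|rd4|wr0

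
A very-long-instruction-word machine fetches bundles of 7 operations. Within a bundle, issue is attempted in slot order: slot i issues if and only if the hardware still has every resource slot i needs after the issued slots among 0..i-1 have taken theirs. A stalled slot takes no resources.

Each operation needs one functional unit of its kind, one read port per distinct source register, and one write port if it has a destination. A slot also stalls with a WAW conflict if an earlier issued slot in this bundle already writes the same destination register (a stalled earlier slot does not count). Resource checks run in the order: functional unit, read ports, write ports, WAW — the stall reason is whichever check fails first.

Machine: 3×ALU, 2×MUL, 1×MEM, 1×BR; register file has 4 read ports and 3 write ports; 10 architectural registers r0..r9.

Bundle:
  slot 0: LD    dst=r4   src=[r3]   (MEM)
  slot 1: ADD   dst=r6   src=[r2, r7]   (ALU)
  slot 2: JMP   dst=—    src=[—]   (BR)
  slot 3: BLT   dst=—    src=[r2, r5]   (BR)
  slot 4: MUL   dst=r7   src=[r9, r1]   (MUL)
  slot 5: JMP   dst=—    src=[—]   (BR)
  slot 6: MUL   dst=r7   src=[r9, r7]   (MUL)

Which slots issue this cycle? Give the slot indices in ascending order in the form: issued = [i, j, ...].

issued = [0, 1, 2]

  0. MEM→r4 ⇒ go  {3A/2Mu/0Ld/1B | 3r 2w}
  1. ALU→r6 ⇒ go  {2A/2Mu/0Ld/1B | 1r 1w}
  2. BR ⇒ go  {2A/2Mu/0Ld/0B | 1r 1w}
  3. BR ⇒ no(FU)  {2A/2Mu/0Ld/0B | 1r 1w}
  4. MUL→r7 ⇒ no(RD_PORT)  {2A/2Mu/0Ld/0B | 1r 1w}
  5. BR ⇒ no(FU)  {2A/2Mu/0Ld/0B | 1r 1w}
  6. MUL→r7 ⇒ no(RD_PORT)  {2A/2Mu/0Ld/0B | 1r 1w}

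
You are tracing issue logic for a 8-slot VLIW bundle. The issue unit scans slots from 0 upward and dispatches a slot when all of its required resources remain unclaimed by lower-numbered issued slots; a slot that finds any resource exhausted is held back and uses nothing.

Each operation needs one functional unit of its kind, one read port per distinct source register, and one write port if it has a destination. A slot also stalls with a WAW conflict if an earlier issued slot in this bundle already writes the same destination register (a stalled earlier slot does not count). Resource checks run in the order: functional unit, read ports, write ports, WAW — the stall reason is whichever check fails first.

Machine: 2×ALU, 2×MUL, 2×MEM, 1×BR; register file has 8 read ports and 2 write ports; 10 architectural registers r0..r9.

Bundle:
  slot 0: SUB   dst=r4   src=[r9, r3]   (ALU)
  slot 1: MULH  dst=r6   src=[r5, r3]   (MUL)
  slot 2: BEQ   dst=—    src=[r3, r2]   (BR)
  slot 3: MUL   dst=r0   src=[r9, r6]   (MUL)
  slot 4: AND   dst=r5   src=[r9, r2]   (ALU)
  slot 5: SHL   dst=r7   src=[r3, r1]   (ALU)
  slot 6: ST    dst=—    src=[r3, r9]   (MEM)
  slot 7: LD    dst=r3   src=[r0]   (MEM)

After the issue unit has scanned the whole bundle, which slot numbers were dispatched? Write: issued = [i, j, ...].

issued = [0, 1, 2, 6]

  0. ALU→r4 ⇒ go  {1A/2Mu/2Ld/1B | 6r 1w}
  1. MUL→r6 ⇒ go  {1A/1Mu/2Ld/1B | 4r 0w}
  2. BR ⇒ go  {1A/1Mu/2Ld/0B | 2r 0w}
  3. MUL→r0 ⇒ no(WR_PORT)  {1A/1Mu/2Ld/0B | 2r 0w}
  4. ALU→r5 ⇒ no(WR_PORT)  {1A/1Mu/2Ld/0B | 2r 0w}
  5. ALU→r7 ⇒ no(WR_PORT)  {1A/1Mu/2Ld/0B | 2r 0w}
  6. MEM ⇒ go  {1A/1Mu/1Ld/0B | 0r 0w}
  7. MEM→r3 ⇒ no(RD_PORT)  {1A/1Mu/1Ld/0B | 0r 0w}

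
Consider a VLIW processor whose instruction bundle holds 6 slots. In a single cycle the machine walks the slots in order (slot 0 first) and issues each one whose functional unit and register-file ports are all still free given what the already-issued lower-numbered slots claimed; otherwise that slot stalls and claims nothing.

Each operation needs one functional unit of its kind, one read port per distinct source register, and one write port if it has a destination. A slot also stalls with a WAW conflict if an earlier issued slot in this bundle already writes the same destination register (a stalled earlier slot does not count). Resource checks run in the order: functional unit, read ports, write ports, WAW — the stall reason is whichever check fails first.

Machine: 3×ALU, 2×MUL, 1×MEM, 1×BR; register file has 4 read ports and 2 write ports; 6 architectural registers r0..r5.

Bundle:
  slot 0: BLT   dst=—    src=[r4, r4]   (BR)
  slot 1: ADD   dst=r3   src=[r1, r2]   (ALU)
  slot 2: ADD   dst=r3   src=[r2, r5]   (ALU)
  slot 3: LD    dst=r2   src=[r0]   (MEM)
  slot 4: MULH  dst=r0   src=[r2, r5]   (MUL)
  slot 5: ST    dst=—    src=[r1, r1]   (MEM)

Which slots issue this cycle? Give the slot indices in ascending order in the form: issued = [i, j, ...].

(0) want 1×BR +1rd +0wr — yes → AL3|MU2|ME1|BR0|rd3|wr2
(1) want 1×ALU +2rd +1wr — yes → AL2|MU2|ME1|BR0|rd1|wr1
(2) want 1×ALU +2rd +1wr — RD_PORT → AL2|MU2|ME1|BR0|rd1|wr1
(3) want 1×MEM +1rd +1wr — yes → AL2|MU2|ME0|BR0|rd0|wr0
(4) want 1×MUL +2rd +1wr — RD_PORT → AL2|MU2|ME0|BR0|rd0|wr0
(5) want 1×MEM +1rd +0wr — FU → AL2|MU2|ME0|BR0|rd0|wr0

issued = [0, 1, 3]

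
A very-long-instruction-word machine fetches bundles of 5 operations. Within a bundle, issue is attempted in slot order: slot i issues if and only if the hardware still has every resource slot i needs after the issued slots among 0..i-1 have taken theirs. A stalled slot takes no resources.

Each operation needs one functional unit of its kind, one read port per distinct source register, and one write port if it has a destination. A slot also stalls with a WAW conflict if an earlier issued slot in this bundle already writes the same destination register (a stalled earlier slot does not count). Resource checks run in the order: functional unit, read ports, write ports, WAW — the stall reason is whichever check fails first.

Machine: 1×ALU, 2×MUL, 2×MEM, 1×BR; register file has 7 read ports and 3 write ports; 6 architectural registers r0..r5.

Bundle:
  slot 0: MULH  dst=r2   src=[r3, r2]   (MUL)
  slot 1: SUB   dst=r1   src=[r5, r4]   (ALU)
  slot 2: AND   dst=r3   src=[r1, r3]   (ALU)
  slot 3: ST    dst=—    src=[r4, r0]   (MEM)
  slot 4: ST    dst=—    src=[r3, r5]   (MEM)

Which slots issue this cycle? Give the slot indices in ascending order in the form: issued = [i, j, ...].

slot 0 (MUL): ISSUE — free A1,Mu1,Ld2,B1 rp5 wp2
slot 1 (ALU): ISSUE — free A0,Mu1,Ld2,B1 rp3 wp1
slot 2 (ALU): stall FU — free A0,Mu1,Ld2,B1 rp3 wp1
slot 3 (MEM): ISSUE — free A0,Mu1,Ld1,B1 rp1 wp1
slot 4 (MEM): stall RD_PORT — free A0,Mu1,Ld1,B1 rp1 wp1

issued = [0, 1, 3]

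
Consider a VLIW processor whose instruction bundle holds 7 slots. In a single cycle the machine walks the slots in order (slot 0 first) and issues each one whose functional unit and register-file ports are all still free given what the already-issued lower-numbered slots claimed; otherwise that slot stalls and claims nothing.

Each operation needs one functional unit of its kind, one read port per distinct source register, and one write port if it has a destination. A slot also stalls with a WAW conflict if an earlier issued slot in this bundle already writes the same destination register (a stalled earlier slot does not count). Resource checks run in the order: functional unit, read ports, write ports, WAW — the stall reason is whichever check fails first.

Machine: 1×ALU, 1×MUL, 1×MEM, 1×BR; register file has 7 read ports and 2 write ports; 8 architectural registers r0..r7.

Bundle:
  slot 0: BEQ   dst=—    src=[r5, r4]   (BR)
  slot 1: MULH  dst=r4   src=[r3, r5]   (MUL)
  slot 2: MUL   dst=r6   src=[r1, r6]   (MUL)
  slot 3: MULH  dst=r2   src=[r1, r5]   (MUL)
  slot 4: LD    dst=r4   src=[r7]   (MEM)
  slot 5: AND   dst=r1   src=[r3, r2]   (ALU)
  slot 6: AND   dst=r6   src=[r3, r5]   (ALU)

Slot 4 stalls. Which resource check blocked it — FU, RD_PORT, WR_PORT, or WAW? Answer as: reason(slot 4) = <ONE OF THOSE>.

#0 BR src=r5,r4 dispatched  <A:1 Mu:1 Ld:1 B:0 rd:5 wr:2>
#1 MUL src=r3,r5 dispatched  <A:1 Mu:0 Ld:1 B:0 rd:3 wr:1>
#2 MUL src=r1,r6 held:FU  <A:1 Mu:0 Ld:1 B:0 rd:3 wr:1>
#3 MUL src=r1,r5 held:FU  <A:1 Mu:0 Ld:1 B:0 rd:3 wr:1>
#4 MEM src=r7 held:WAW  <A:1 Mu:0 Ld:1 B:0 rd:3 wr:1>
#5 ALU src=r3,r2 dispatched  <A:0 Mu:0 Ld:1 B:0 rd:1 wr:0>
#6 ALU src=r3,r5 held:FU  <A:0 Mu:0 Ld:1 B:0 rd:1 wr:0>

reason(slot 4) = WAW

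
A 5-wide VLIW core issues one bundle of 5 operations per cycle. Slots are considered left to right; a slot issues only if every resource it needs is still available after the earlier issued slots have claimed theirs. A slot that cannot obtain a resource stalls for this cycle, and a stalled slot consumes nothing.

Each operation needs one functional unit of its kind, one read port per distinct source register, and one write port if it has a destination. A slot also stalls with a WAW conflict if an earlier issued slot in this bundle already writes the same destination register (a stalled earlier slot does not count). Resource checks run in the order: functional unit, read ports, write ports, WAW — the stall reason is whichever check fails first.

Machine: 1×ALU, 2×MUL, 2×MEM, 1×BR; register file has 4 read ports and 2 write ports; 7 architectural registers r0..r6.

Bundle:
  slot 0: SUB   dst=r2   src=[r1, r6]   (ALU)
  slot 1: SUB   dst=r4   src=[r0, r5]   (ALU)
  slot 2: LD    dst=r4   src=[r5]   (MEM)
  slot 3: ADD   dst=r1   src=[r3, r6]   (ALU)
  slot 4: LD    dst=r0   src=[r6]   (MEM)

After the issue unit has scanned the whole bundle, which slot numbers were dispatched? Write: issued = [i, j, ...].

issued = [0, 2]

#0 ALU src=r1,r6 dispatched  <A:0 Mu:2 Ld:2 B:1 rd:2 wr:1>
#1 ALU src=r0,r5 held:FU  <A:0 Mu:2 Ld:2 B:1 rd:2 wr:1>
#2 MEM src=r5 dispatched  <A:0 Mu:2 Ld:1 B:1 rd:1 wr:0>
#3 ALU src=r3,r6 held:FU  <A:0 Mu:2 Ld:1 B:1 rd:1 wr:0>
#4 MEM src=r6 held:WR_PORT  <A:0 Mu:2 Ld:1 B:1 rd:1 wr:0>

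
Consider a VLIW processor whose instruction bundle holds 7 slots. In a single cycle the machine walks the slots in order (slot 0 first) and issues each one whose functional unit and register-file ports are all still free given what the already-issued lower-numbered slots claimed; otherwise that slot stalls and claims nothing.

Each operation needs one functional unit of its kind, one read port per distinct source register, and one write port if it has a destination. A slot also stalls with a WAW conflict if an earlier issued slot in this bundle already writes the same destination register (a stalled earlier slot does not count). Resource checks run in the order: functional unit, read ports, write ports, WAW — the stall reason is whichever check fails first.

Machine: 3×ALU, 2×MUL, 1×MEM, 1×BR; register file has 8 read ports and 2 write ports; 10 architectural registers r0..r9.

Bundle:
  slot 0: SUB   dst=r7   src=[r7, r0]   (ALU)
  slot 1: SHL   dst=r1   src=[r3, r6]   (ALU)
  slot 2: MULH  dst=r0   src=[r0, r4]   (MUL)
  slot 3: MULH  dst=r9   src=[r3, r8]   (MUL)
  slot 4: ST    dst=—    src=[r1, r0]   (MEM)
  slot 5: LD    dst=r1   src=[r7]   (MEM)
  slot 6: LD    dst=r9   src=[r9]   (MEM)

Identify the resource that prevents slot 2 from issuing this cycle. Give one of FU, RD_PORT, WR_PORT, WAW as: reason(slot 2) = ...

(0) want 1×ALU +2rd +1wr — yes → AL2|MU2|ME1|BR1|rd6|wr1
(1) want 1×ALU +2rd +1wr — yes → AL1|MU2|ME1|BR1|rd4|wr0
(2) want 1×MUL +2rd +1wr — WR_PORT → AL1|MU2|ME1|BR1|rd4|wr0
(3) want 1×MUL +2rd +1wr — WR_PORT → AL1|MU2|ME1|BR1|rd4|wr0
(4) want 1×MEM +2rd +0wr — yes → AL1|MU2|ME0|BR1|rd2|wr0
(5) want 1×MEM +1rd +1wr — FU → AL1|MU2|ME0|BR1|rd2|wr0
(6) want 1×MEM +1rd +1wr — FU → AL1|MU2|ME0|BR1|rd2|wr0

reason(slot 2) = WR_PORT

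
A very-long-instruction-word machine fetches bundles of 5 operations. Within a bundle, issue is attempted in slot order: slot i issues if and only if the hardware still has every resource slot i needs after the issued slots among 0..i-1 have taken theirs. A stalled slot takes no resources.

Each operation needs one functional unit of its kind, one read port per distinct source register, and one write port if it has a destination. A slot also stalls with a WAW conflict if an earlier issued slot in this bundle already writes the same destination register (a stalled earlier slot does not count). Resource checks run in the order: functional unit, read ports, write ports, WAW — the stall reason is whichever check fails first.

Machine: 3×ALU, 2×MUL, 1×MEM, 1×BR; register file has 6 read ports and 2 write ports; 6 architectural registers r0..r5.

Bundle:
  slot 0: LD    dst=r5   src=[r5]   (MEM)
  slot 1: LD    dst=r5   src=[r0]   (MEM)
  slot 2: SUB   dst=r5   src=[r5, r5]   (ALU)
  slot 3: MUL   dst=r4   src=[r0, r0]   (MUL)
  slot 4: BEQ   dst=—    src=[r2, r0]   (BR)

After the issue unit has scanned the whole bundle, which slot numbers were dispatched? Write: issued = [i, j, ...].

issued = [0, 3, 4]

[0] MEM needs rd=1 wr=1: ok; after: ALU=3 MUL=2 MEM=0 BR=1, R=5, W=1
[1] MEM needs rd=1 wr=1: FU; after: ALU=3 MUL=2 MEM=0 BR=1, R=5, W=1
[2] ALU needs rd=1 wr=1: WAW; after: ALU=3 MUL=2 MEM=0 BR=1, R=5, W=1
[3] MUL needs rd=1 wr=1: ok; after: ALU=3 MUL=1 MEM=0 BR=1, R=4, W=0
[4] BR needs rd=2 wr=0: ok; after: ALU=3 MUL=1 MEM=0 BR=0, R=2, W=0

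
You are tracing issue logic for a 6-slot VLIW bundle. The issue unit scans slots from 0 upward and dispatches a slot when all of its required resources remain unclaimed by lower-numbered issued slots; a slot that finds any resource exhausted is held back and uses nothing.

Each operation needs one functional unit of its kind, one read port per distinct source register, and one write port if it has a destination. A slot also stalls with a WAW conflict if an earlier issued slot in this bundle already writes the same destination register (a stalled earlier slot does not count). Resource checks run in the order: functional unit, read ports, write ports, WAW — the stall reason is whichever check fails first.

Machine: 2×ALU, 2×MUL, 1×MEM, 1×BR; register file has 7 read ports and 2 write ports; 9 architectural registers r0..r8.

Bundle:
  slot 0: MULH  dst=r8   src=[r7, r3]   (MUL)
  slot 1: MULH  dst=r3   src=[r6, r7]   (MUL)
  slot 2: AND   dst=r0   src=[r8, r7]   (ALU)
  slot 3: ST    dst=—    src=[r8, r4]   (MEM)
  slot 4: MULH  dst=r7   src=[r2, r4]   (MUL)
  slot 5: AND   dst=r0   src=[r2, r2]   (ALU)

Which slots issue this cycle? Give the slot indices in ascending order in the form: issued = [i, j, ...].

issued = [0, 1, 3]

slot 0 (MUL): ISSUE — free A2,Mu1,Ld1,B1 rp5 wp1
slot 1 (MUL): ISSUE — free A2,Mu0,Ld1,B1 rp3 wp0
slot 2 (ALU): stall WR_PORT — free A2,Mu0,Ld1,B1 rp3 wp0
slot 3 (MEM): ISSUE — free A2,Mu0,Ld0,B1 rp1 wp0
slot 4 (MUL): stall FU — free A2,Mu0,Ld0,B1 rp1 wp0
slot 5 (ALU): stall WR_PORT — free A2,Mu0,Ld0,B1 rp1 wp0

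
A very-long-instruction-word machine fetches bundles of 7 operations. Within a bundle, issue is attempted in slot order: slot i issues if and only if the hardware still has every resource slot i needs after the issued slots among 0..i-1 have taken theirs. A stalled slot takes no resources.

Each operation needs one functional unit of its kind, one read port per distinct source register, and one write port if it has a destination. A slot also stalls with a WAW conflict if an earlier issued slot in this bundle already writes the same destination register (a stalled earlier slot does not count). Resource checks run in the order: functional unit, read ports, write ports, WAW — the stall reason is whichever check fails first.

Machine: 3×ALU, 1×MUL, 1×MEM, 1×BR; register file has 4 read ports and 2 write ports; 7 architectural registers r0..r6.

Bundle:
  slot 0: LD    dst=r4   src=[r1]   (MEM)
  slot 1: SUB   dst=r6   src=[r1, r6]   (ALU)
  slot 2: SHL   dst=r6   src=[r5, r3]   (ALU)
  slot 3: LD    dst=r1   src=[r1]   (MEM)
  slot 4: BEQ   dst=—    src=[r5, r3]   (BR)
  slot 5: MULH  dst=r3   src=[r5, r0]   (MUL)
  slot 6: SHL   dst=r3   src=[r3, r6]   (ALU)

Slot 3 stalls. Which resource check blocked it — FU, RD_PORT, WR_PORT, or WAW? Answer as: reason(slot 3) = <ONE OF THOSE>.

slot 0 (MEM): ISSUE — free A3,Mu1,Ld0,B1 rp3 wp1
slot 1 (ALU): ISSUE — free A2,Mu1,Ld0,B1 rp1 wp0
slot 2 (ALU): stall RD_PORT — free A2,Mu1,Ld0,B1 rp1 wp0
slot 3 (MEM): stall FU — free A2,Mu1,Ld0,B1 rp1 wp0
slot 4 (BR): stall RD_PORT — free A2,Mu1,Ld0,B1 rp1 wp0
slot 5 (MUL): stall RD_PORT — free A2,Mu1,Ld0,B1 rp1 wp0
slot 6 (ALU): stall RD_PORT — free A2,Mu1,Ld0,B1 rp1 wp0

reason(slot 3) = FU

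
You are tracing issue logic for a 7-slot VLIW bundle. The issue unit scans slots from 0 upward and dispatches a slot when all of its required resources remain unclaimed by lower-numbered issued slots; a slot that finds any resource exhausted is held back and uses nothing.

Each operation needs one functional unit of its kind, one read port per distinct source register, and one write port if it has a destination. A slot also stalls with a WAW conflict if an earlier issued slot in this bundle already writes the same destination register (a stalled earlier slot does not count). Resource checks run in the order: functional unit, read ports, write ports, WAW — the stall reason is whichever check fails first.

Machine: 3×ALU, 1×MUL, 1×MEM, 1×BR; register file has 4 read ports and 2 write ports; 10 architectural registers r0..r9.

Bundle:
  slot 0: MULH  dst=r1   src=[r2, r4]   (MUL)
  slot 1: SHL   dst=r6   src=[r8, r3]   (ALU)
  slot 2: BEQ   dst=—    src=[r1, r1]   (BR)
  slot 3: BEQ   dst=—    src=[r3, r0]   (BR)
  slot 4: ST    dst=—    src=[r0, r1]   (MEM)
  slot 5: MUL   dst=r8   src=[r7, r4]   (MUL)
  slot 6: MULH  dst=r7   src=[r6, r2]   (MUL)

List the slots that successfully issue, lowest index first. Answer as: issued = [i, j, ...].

issued = [0, 1]

slot 0 (MUL): ISSUE — free A3,Mu0,Ld1,B1 rp2 wp1
slot 1 (ALU): ISSUE — free A2,Mu0,Ld1,B1 rp0 wp0
slot 2 (BR): stall RD_PORT — free A2,Mu0,Ld1,B1 rp0 wp0
slot 3 (BR): stall RD_PORT — free A2,Mu0,Ld1,B1 rp0 wp0
slot 4 (MEM): stall RD_PORT — free A2,Mu0,Ld1,B1 rp0 wp0
slot 5 (MUL): stall FU — free A2,Mu0,Ld1,B1 rp0 wp0
slot 6 (MUL): stall FU — free A2,Mu0,Ld1,B1 rp0 wp0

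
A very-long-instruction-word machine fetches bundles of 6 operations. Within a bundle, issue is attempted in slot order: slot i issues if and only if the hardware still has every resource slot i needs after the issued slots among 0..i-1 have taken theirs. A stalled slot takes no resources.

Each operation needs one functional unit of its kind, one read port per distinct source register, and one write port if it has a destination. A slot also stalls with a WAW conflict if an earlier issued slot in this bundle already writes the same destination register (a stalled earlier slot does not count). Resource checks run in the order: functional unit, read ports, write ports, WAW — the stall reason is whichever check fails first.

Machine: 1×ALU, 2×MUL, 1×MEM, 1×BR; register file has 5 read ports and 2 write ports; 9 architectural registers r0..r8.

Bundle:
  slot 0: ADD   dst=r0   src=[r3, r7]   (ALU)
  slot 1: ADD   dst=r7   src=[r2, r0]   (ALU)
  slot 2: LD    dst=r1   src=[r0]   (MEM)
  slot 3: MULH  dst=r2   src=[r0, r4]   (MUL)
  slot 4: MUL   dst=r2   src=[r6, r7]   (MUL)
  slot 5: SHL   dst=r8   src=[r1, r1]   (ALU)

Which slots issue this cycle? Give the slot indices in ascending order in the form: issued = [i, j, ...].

slot 0 (ALU): ISSUE — free A0,Mu2,Ld1,B1 rp3 wp1
slot 1 (ALU): stall FU — free A0,Mu2,Ld1,B1 rp3 wp1
slot 2 (MEM): ISSUE — free A0,Mu2,Ld0,B1 rp2 wp0
slot 3 (MUL): stall WR_PORT — free A0,Mu2,Ld0,B1 rp2 wp0
slot 4 (MUL): stall WR_PORT — free A0,Mu2,Ld0,B1 rp2 wp0
slot 5 (ALU): stall FU — free A0,Mu2,Ld0,B1 rp2 wp0

issued = [0, 2]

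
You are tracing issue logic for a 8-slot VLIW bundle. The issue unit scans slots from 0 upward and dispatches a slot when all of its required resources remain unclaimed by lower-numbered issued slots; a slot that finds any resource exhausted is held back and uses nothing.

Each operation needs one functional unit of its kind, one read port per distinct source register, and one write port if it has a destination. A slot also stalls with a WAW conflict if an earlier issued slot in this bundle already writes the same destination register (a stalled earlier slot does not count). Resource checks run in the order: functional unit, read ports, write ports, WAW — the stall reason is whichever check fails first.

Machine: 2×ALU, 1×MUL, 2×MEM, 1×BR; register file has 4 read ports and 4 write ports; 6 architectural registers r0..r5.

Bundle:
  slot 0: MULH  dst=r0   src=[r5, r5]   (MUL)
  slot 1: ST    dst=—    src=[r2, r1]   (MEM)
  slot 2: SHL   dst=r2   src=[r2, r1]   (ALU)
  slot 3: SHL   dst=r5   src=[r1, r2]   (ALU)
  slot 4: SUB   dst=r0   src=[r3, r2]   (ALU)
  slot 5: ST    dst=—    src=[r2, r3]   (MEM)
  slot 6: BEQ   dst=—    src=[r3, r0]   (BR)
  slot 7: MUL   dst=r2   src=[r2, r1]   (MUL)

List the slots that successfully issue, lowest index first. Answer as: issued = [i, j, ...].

  0. MUL→r0 ⇒ go  {2A/0Mu/2Ld/1B | 3r 3w}
  1. MEM ⇒ go  {2A/0Mu/1Ld/1B | 1r 3w}
  2. ALU→r2 ⇒ no(RD_PORT)  {2A/0Mu/1Ld/1B | 1r 3w}
  3. ALU→r5 ⇒ no(RD_PORT)  {2A/0Mu/1Ld/1B | 1r 3w}
  4. ALU→r0 ⇒ no(RD_PORT)  {2A/0Mu/1Ld/1B | 1r 3w}
  5. MEM ⇒ no(RD_PORT)  {2A/0Mu/1Ld/1B | 1r 3w}
  6. BR ⇒ no(RD_PORT)  {2A/0Mu/1Ld/1B | 1r 3w}
  7. MUL→r2 ⇒ no(FU)  {2A/0Mu/1Ld/1B | 1r 3w}

issued = [0, 1]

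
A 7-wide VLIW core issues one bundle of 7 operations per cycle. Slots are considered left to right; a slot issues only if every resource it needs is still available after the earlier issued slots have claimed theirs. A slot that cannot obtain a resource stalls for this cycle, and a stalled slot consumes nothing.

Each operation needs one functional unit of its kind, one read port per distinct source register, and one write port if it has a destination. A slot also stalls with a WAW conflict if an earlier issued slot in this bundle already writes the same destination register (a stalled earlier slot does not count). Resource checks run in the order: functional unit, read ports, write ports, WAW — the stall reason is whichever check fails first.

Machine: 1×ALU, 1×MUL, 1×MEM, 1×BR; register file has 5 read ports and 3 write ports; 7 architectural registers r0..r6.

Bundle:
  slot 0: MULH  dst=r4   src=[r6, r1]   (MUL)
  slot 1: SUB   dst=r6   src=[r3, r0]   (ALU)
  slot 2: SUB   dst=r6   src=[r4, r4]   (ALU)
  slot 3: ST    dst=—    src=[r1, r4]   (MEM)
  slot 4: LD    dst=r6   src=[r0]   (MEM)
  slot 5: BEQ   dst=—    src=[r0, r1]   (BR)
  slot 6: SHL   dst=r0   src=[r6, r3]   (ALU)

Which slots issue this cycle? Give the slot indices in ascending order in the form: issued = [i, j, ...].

issued = [0, 1]

slot 0 (MUL): ISSUE — free A1,Mu0,Ld1,B1 rp3 wp2
slot 1 (ALU): ISSUE — free A0,Mu0,Ld1,B1 rp1 wp1
slot 2 (ALU): stall FU — free A0,Mu0,Ld1,B1 rp1 wp1
slot 3 (MEM): stall RD_PORT — free A0,Mu0,Ld1,B1 rp1 wp1
slot 4 (MEM): stall WAW — free A0,Mu0,Ld1,B1 rp1 wp1
slot 5 (BR): stall RD_PORT — free A0,Mu0,Ld1,B1 rp1 wp1
slot 6 (ALU): stall FU — free A0,Mu0,Ld1,B1 rp1 wp1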